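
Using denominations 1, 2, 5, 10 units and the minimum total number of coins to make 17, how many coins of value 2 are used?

Use the largest denomination that fits, subtract, and repeat.
17 − 1×10→7 − 1×5→2 − 1×2→0
Count of 2: 1

1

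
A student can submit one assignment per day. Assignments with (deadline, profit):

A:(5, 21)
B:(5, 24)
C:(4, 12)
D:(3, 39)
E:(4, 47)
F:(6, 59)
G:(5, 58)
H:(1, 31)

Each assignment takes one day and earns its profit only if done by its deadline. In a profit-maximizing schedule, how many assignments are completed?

6

Take jobs in profit order; each goes to the latest open slot no later than its deadline.
Profit order: F=59 G=58 E=47 D=39 H=31 B=24 A=21 C=12
Assign: F→slot 6, G→slot 5, E→slot 4, D→slot 3, H→slot 1, B→slot 2, A skipped, C skipped.
Slots: [1:H] [2:B] [3:D] [4:E] [5:G] [6:F]
6 of 8 scheduled.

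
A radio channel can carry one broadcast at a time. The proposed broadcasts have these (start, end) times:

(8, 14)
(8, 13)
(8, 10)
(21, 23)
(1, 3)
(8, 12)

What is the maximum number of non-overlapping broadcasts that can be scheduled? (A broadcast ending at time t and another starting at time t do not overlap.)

Sort by end time and greedily take each interval whose start is ≥ the last chosen end.
Sorted by end: (1,3)  (8,10)  (8,12)  (8,13)  (8,14)  (21,23)
take (1,3); take (8,10); take (21,23).
Selected 3 broadcasts.

3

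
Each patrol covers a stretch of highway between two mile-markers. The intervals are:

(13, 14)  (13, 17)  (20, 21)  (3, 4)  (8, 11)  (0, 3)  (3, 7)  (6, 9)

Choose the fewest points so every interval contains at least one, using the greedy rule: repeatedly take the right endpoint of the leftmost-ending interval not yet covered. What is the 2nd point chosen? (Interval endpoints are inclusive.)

Sort by right endpoint; whenever an interval is uncovered, place a point at its right end.
Sorted: [0,3] [3,4] [3,7] [6,9] [8,11] [13,14] [13,17] [20,21]
{[0,3],[3,4],[3,7]} hit by 3; {[6,9],[8,11]} hit by 9; {[13,14],[13,17]} hit by 14; {[20,21]} hit by 21.
Points: 3, 9, 14, 21 (4 total).

9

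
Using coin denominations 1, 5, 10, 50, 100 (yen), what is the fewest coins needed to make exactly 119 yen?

7

Greedy: take as many of the largest coin as possible, then repeat with the remainder.
119 = 1×100 + 1×10 + 1×5 + 4×1
Total coins = 1 + 1 + 1 + 4 = 7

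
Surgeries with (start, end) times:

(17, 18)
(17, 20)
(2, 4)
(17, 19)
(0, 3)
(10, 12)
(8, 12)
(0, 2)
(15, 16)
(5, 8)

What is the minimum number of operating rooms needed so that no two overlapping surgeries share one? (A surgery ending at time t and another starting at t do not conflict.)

The answer is the maximum number of intervals overlapping at any instant.
Events (time:±→running): 0:+→1 0:+→2 2:-→1 2:+→2 3:-→1 4:-→0 5:+→1 8:-→0 8:+→1 10:+→2 12:-→1 12:-→0 15:+→1 16:-→0 17:+→1 17:+→2 17:+→3 … peak 3.

3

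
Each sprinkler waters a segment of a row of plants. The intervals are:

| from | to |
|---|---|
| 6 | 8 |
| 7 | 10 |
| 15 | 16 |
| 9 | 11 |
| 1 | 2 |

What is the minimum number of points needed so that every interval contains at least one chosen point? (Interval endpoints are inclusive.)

Process intervals by earliest right end; each time one isn't hit yet, stab at its right endpoint.
Sorted: [1,2] [6,8] [7,10] [9,11] [15,16]
{[1,2]} hit by 2; {[6,8],[7,10]} hit by 8; {[9,11]} hit by 11; {[15,16]} hit by 16.
Points: 2, 8, 11, 16 (4 total).

4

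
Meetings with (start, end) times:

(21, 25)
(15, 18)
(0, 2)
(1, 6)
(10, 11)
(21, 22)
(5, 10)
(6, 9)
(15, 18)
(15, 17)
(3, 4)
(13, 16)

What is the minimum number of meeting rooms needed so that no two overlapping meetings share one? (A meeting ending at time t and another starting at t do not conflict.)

4

The answer is the maximum number of intervals overlapping at any instant.
starts: [0, 1, 3, 5, 6, 10, 13, 15, 15, 15, 21, 21]
ends:   [2, 4, 6, 9, 10, 11, 16, 17, 18, 18, 22, 25]
s0→1 s1→2 e2→1 s3→2 e4→1 s5→2 e6→1 s6→2 e9→1 e10→0 s10→1 e11→0 s13→1 s15→2 s15→3 s15→4  — peak 4.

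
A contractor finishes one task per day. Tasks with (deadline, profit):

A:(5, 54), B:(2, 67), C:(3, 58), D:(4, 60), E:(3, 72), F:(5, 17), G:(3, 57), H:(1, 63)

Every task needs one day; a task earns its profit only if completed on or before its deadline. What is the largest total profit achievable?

Sort by profit descending; place each in the latest free slot ≤ its deadline.
Profit order: E=72 B=67 H=63 D=60 C=58 G=57 A=54 F=17
Assign: E→slot 3, B→slot 2, H→slot 1, D→slot 4, C skipped, G skipped, A→slot 5, F skipped.
Slots: [1:H] [2:B] [3:E] [4:D] [5:A]
Profit = 63 + 67 + 72 + 60 + 54 = 316

316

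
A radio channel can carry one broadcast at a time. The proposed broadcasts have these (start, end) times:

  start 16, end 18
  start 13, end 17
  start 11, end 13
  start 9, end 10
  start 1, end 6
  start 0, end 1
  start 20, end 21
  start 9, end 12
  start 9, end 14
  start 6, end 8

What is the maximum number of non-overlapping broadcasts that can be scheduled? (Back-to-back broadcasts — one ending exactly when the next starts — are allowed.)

7

Order by finish time; keep every interval that doesn't clash with the previous kept one.
By end time: (0,1), (1,6), (6,8), (9,10), (9,12), (11,13), (9,14), (13,17), (16,18), (20,21).
Pick (0,1); next start ≥ 1 → (1,6); next start ≥ 6 → (6,8); next start ≥ 8 → (9,10); next start ≥ 10 → (11,13); next start ≥ 13 → (13,17); next start ≥ 17 → (20,21).
Selected 7 broadcasts.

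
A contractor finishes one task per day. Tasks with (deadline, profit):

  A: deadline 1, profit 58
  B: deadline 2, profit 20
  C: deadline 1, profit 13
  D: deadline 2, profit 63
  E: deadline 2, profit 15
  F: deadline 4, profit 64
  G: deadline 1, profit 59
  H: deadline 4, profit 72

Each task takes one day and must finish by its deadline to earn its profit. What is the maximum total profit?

By profit: H(d4,72), F(d4,64), D(d2,63), G(d1,59), A(d1,58), B(d2,20), E(d2,15), C(d1,13)
H→slot 4; F→slot 3; D→slot 2; G→slot 1; A skipped; B skipped; E skipped; C skipped.
Profit = 59 + 63 + 64 + 72 = 258

258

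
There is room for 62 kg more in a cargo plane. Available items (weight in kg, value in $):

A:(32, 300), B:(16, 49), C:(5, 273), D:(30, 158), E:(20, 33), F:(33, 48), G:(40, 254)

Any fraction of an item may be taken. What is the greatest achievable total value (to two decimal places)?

731.75

Order: C (273/5=54.60) > A (300/32=9.38) > G (254/40=6.35) > D (158/30=5.27) > B (49/16=3.06) > E (33/20=1.65) > F (48/33=1.45)
Fill: take C (5 @ 273) → take A (32 @ 300) → take 25/40 of G → 158.75; 62/62 used.
Total value = 731.75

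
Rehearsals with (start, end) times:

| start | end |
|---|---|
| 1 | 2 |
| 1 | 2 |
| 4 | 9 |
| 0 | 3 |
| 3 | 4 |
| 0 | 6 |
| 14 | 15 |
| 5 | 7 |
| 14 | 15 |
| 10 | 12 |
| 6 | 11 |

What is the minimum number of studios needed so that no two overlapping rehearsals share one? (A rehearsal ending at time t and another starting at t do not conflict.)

The answer is the maximum number of intervals overlapping at any instant.
Events (time:±→running): 0:+→1 0:+→2 1:+→3 1:+→4 … peak 4.

4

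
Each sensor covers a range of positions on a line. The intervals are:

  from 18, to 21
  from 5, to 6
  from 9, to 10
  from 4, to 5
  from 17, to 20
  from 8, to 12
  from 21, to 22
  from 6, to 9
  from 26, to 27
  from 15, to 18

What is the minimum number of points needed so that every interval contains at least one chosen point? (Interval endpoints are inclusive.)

Sort by right endpoint; whenever an interval is uncovered, place a point at its right end.
Sorted: [4,5] [5,6] [6,9] [9,10] [8,12] [15,18] [17,20] [18,21] [21,22] [26,27]
{[4,5],[5,6]} hit by 5; {[6,9],[9,10],[8,12]} hit by 9; {[15,18],[17,20],[18,21]} hit by 18; {[21,22]} hit by 22; {[26,27]} hit by 27.
Points: 5, 9, 18, 22, 27 (5 total).

5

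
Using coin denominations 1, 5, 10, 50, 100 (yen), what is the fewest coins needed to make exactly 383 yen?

Use the largest denomination that fits, subtract, and repeat.
383 = 3×100 + 1×50 + 3×10 + 3×1
Total coins = 3 + 1 + 3 + 3 = 10

10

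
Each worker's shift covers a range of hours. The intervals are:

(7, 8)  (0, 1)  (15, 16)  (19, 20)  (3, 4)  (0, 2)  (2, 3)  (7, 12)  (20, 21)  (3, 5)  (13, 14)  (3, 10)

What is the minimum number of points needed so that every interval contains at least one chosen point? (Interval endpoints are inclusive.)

6

By right end: [0,1]  [0,2]  [2,3]  [3,4]  [3,5]  [7,8]  [3,10]  [7,12]  [13,14]  [15,16]  [19,20]  [20,21]
[0,1] uncovered → point at 1; [2,3] uncovered → point at 3; [7,8] uncovered → point at 8; [13,14] uncovered → point at 14; [15,16] uncovered → point at 16; [19,20] uncovered → point at 20.
Points: 1, 3, 8, 14, 16, 20 (6 total).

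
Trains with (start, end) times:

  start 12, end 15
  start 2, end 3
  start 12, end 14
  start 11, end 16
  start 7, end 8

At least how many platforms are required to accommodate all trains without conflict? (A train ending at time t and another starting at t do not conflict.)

3

The answer is the maximum number of intervals overlapping at any instant.
starts: [2, 7, 11, 12, 12]
ends:   [3, 8, 14, 15, 16]
s2→1 e3→0 s7→1 e8→0 s11→1 s12→2 s12→3  — peak 3.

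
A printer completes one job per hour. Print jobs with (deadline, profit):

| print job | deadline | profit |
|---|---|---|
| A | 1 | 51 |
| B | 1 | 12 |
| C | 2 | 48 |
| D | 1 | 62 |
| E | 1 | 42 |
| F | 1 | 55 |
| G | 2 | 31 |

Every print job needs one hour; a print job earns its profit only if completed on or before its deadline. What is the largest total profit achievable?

Sort by profit descending; place each in the latest free slot ≤ its deadline.
Profit order: D=62 F=55 A=51 C=48 E=42 G=31 B=12
Assign: D→slot 1, F skipped, A skipped, C→slot 2, E skipped, G skipped, B skipped.
Slots: [1:D] [2:C]
Profit = 62 + 48 = 110

110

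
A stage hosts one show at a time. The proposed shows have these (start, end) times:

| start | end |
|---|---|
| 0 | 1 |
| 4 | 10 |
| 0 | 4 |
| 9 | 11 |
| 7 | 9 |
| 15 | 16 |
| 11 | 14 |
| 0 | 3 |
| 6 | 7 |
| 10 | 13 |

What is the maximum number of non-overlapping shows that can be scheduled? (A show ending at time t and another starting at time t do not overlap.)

6

Sort by end time and greedily take each interval whose start is ≥ the last chosen end.
By end time: (0,1), (0,3), (0,4), (6,7), (7,9), (4,10), (9,11), (10,13), (11,14), (15,16).
Pick (0,1); next start ≥ 1 → (6,7); next start ≥ 7 → (7,9); next start ≥ 9 → (9,11); next start ≥ 11 → (11,14); next start ≥ 14 → (15,16).
Selected 6 shows.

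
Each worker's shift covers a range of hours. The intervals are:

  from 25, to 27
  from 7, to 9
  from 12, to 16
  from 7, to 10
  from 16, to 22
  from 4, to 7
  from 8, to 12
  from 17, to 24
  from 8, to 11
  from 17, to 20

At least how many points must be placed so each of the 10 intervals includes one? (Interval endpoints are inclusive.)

5

By right end: [4,7]  [7,9]  [7,10]  [8,11]  [8,12]  [12,16]  [17,20]  [16,22]  [17,24]  [25,27]
[4,7] uncovered → point at 7; [8,11] uncovered → point at 11; [12,16] uncovered → point at 16; [17,20] uncovered → point at 20; [25,27] uncovered → point at 27.
Points: 7, 11, 16, 20, 27 (5 total).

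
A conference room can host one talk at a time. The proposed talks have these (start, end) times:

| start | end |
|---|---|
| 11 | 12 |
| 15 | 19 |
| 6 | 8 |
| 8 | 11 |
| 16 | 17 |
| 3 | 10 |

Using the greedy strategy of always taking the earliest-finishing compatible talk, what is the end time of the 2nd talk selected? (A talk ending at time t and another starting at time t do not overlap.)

11

Sort by end time and greedily take each interval whose start is ≥ the last chosen end.
Sorted by end: (6,8)  (3,10)  (8,11)  (11,12)  (16,17)  (15,19)
take (6,8); take (8,11); take (11,12); take (16,17).
Selected: (6,8) (8,11) (11,12) (16,17)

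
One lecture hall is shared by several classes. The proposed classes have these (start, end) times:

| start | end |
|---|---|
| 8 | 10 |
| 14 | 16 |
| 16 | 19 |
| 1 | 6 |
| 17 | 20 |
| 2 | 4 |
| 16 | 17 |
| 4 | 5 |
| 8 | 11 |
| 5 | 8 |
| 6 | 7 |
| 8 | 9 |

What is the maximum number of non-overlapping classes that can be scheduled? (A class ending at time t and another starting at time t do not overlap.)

Greedy by earliest finish: after sorting by end time, pick each interval compatible with the last pick.
Sorted by end: (2,4)  (4,5)  (1,6)  (6,7)  (5,8)  (8,9)  (8,10)  (8,11)  (14,16)  (16,17)  (16,19)  (17,20)
take (2,4); take (4,5); take (6,7); take (8,9); skip (8,10); skip (8,11); take (14,16); take (16,17); take (17,20).
Selected 7 classes.

7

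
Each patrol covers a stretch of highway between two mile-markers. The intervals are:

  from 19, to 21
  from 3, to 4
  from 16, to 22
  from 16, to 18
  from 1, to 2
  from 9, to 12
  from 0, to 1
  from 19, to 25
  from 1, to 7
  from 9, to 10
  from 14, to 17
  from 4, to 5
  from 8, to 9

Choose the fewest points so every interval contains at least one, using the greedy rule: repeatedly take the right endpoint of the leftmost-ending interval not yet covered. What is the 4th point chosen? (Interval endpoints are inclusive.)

17

Sort by right endpoint; whenever an interval is uncovered, place a point at its right end.
By right end: [0,1]  [1,2]  [3,4]  [4,5]  [1,7]  [8,9]  [9,10]  [9,12]  [14,17]  [16,18]  [19,21]  [16,22]  [19,25]
[0,1] uncovered → point at 1; [3,4] uncovered → point at 4; [8,9] uncovered → point at 9; [14,17] uncovered → point at 17; [19,21] uncovered → point at 21.
Points: 1, 4, 9, 17, 21 (5 total).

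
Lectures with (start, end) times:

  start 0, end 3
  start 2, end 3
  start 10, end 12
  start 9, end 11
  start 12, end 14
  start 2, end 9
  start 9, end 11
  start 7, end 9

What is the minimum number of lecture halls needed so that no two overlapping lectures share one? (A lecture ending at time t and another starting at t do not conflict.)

3

starts: [0, 2, 2, 7, 9, 9, 10, 12]
ends:   [3, 3, 9, 9, 11, 11, 12, 14]
s0→1 s2→2 s2→3  — peak 3.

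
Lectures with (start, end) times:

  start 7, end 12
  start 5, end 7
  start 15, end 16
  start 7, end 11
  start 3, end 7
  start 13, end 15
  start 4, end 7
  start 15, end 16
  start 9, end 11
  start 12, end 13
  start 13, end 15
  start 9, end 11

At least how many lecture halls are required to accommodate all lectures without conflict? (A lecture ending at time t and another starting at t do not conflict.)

4

Count concurrent intervals with a sweep; the peak is the room count.
Events (time:±→running): 3:+→1 4:+→2 5:+→3 7:-→2 7:-→1 7:-→0 7:+→1 7:+→2 9:+→3 9:+→4 … peak 4.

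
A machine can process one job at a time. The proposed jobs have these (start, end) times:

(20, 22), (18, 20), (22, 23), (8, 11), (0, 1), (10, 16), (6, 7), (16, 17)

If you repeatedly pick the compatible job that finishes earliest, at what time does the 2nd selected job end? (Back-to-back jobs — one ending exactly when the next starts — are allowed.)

Order by finish time; keep every interval that doesn't clash with the previous kept one.
Sorted by end: (0,1)  (6,7)  (8,11)  (10,16)  (16,17)  (18,20)  (20,22)  (22,23)
take (0,1); take (6,7); take (8,11); take (16,17); take (18,20); take (20,22); take (22,23).
Selected: (0,1) (6,7) (8,11) (16,17) (18,20) (20,22) (22,23)

7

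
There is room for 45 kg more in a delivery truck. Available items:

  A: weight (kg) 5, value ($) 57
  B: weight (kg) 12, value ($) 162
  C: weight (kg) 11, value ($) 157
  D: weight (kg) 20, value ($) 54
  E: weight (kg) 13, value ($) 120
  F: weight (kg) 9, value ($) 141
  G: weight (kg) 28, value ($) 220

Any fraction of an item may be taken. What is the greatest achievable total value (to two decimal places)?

590.85

Sort by value per unit weight and fill in that order.
Ratios (sorted): F 15.67, C 14.27, B 13.50, A 11.40, E 9.23, G 7.86, D 2.70
take F (9 @ 141); take C (11 @ 157); take B (12 @ 162); take A (5 @ 57); take 8/13 of E → 73.85. Capacity used 45/45.
Total value = 590.85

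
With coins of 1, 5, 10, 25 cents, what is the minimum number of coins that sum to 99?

Greedy: take as many of the largest coin as possible, then repeat with the remainder.
99 = 3×25 + 2×10 + 4×1
Total coins = 3 + 2 + 4 = 9

9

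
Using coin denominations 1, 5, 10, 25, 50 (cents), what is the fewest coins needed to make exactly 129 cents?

Greedy: take as many of the largest coin as possible, then repeat with the remainder.
129 = 2×50 + 1×25 + 4×1
Total coins = 2 + 1 + 4 = 7

7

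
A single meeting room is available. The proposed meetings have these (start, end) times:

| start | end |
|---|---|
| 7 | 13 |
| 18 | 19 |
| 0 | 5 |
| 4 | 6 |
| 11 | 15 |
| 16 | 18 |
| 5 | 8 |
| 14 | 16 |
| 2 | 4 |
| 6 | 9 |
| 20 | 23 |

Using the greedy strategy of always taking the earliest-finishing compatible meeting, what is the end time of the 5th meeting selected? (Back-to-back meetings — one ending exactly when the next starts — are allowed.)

18

By end time: (2,4), (0,5), (4,6), (5,8), (6,9), (7,13), (11,15), (14,16), (16,18), (18,19), (20,23).
Pick (2,4); next start ≥ 4 → (4,6); next start ≥ 6 → (6,9); next start ≥ 9 → (11,15); next start ≥ 15 → (16,18); next start ≥ 18 → (18,19); next start ≥ 19 → (20,23).
Selected: (2,4) (4,6) (6,9) (11,15) (16,18) (18,19) (20,23)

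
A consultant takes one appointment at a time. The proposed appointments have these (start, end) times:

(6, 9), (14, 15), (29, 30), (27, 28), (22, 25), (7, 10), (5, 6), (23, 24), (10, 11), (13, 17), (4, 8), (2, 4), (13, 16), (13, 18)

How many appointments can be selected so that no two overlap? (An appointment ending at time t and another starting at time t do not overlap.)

8

By end time: (2,4), (5,6), (4,8), (6,9), (7,10), (10,11), (14,15), (13,16), (13,17), (13,18), (23,24), (22,25), (27,28), (29,30).
Pick (2,4); next start ≥ 4 → (5,6); next start ≥ 6 → (6,9); next start ≥ 9 → (10,11); next start ≥ 11 → (14,15); next start ≥ 15 → (23,24); next start ≥ 24 → (27,28); next start ≥ 28 → (29,30).
Selected 8 appointments.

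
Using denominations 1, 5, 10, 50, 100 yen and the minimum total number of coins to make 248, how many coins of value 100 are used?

248 − 2×100→48 − 4×10→8 − 1×5→3 − 3×1→0
Count of 100: 2

2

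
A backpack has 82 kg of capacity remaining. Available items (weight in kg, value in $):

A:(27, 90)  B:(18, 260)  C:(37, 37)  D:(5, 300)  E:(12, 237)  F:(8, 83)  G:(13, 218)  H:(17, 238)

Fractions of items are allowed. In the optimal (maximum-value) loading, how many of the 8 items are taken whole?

6

Order: D (300/5=60.00) > E (237/12=19.75) > G (218/13=16.77) > B (260/18=14.44) > H (238/17=14.00) > F (83/8=10.38) > A (90/27=3.33) > C (37/37=1.00)
Fill: take D (5 @ 300) → take E (12 @ 237) → take G (13 @ 218) → take B (18 @ 260) → take H (17 @ 238) → take F (8 @ 83) → take 9/27 of A → 30.00; 82/82 used.
6 item(s) taken whole; one partial (take 9/27 of A).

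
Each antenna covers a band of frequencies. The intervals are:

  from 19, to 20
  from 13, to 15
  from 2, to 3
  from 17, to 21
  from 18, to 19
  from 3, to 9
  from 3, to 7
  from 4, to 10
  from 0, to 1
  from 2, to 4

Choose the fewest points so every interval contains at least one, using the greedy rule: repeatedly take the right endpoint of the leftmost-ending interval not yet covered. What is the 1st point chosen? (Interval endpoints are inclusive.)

1

By right end: [0,1]  [2,3]  [2,4]  [3,7]  [3,9]  [4,10]  [13,15]  [18,19]  [19,20]  [17,21]
[0,1] uncovered → point at 1; [2,3] uncovered → point at 3; [4,10] uncovered → point at 10; [13,15] uncovered → point at 15; [18,19] uncovered → point at 19.
Points: 1, 3, 10, 15, 19 (5 total).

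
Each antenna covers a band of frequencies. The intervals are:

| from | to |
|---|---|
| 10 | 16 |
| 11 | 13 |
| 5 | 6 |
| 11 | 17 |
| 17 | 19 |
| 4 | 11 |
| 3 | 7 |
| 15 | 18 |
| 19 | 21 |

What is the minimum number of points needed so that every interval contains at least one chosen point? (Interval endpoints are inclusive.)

4

Sort by right endpoint; whenever an interval is uncovered, place a point at its right end.
Sorted: [5,6] [3,7] [4,11] [11,13] [10,16] [11,17] [15,18] [17,19] [19,21]
{[5,6],[3,7],[4,11]} hit by 6; {[11,13],[10,16],[11,17]} hit by 13; {[15,18],[17,19]} hit by 18; {[19,21]} hit by 21.
Points: 6, 13, 18, 21 (4 total).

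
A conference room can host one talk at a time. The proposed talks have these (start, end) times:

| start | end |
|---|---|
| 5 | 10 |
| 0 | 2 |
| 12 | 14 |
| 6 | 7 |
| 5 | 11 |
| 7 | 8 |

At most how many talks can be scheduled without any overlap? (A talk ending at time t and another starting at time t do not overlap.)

Sort by end time and greedily take each interval whose start is ≥ the last chosen end.
Sorted by end: (0,2)  (6,7)  (7,8)  (5,10)  (5,11)  (12,14)
take (0,2); take (6,7); take (7,8); take (12,14).
Selected 4 talks.

4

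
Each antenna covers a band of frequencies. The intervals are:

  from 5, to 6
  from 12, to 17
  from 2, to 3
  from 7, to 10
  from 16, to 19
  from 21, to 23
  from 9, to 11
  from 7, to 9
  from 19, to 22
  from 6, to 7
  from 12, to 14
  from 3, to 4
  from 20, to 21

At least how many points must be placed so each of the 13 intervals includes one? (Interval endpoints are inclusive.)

Sorted: [2,3] [3,4] [5,6] [6,7] [7,9] [7,10] [9,11] [12,14] [12,17] [16,19] [20,21] [19,22] [21,23]
{[2,3],[3,4]} hit by 3; {[5,6],[6,7]} hit by 6; {[7,9],[7,10],[9,11]} hit by 9; {[12,14],[12,17]} hit by 14; {[16,19]} hit by 19; {[20,21],[19,22],[21,23]} hit by 21.
Points: 3, 6, 9, 14, 19, 21 (6 total).

6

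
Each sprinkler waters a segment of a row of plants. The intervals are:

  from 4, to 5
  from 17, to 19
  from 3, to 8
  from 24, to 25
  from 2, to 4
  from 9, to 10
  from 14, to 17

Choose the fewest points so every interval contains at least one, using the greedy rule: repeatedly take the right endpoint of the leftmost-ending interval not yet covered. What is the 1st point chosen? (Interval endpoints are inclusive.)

4

Process intervals by earliest right end; each time one isn't hit yet, stab at its right endpoint.
Sorted: [2,4] [4,5] [3,8] [9,10] [14,17] [17,19] [24,25]
{[2,4],[4,5],[3,8]} hit by 4; {[9,10]} hit by 10; {[14,17],[17,19]} hit by 17; {[24,25]} hit by 25.
Points: 4, 10, 17, 25 (4 total).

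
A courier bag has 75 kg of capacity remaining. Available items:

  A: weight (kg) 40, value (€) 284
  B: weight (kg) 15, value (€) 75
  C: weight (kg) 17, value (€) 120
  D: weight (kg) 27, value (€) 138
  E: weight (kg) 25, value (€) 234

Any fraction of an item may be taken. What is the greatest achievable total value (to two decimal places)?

588.59

Greedy by value/weight ratio, highest first.
Ratios (sorted): E 9.36, A 7.10, C 7.06, D 5.11, B 5.00
take E (25 @ 234); take A (40 @ 284); take 10/17 of C → 70.59. Capacity used 75/75.
Total value = 588.59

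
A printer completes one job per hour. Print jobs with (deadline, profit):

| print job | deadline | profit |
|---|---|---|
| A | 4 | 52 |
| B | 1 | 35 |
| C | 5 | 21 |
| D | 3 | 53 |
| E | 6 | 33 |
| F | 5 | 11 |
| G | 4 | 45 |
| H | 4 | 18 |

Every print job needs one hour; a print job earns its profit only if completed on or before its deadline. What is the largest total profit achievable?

239

By profit: D(d3,53), A(d4,52), G(d4,45), B(d1,35), E(d6,33), C(d5,21), H(d4,18), F(d5,11)
D→slot 3; A→slot 4; G→slot 2; B→slot 1; E→slot 6; C→slot 5; H skipped; F skipped.
Profit = 35 + 45 + 53 + 52 + 21 + 33 = 239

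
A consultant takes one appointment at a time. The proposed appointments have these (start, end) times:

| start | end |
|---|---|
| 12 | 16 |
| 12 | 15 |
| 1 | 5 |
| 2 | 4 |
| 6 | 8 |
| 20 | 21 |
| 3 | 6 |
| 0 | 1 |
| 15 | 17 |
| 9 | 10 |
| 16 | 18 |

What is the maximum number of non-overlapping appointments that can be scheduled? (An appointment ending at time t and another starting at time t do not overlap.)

7

Sorted by end: (0,1)  (2,4)  (1,5)  (3,6)  (6,8)  (9,10)  (12,15)  (12,16)  (15,17)  (16,18)  (20,21)
take (0,1); take (2,4); skip (1,5); take (6,8); take (9,10); take (12,15); take (15,17); take (20,21).
Selected 7 appointments.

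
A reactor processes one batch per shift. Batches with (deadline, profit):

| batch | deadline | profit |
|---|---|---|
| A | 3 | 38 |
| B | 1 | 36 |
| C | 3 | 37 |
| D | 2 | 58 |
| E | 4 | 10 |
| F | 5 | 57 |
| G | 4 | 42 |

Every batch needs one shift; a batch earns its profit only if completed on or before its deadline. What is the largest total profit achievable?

232

Sort by profit descending; place each in the latest free slot ≤ its deadline.
Profit order: D=58 F=57 G=42 A=38 C=37 B=36 E=10
Assign: D→slot 2, F→slot 5, G→slot 4, A→slot 3, C→slot 1, B skipped, E skipped.
Slots: [1:C] [2:D] [3:A] [4:G] [5:F]
Profit = 37 + 58 + 38 + 42 + 57 = 232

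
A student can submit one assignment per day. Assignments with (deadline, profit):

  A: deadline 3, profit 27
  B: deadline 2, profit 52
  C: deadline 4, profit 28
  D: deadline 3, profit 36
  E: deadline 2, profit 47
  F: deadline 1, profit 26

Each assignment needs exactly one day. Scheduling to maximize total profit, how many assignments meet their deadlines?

Take jobs in profit order; each goes to the latest open slot no later than its deadline.
By profit: B(d2,52), E(d2,47), D(d3,36), C(d4,28), A(d3,27), F(d1,26)
B→slot 2; E→slot 1; D→slot 3; C→slot 4; A skipped; F skipped.
4 of 6 scheduled.

4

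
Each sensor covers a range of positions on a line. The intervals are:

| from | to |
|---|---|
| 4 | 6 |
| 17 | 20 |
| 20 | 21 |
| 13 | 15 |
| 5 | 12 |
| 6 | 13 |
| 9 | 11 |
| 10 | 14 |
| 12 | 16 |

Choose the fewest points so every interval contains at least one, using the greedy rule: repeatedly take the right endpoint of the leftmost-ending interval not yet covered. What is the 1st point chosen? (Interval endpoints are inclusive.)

6

Sort by right endpoint; whenever an interval is uncovered, place a point at its right end.
By right end: [4,6]  [9,11]  [5,12]  [6,13]  [10,14]  [13,15]  [12,16]  [17,20]  [20,21]
[4,6] uncovered → point at 6; [9,11] uncovered → point at 11; [13,15] uncovered → point at 15; [17,20] uncovered → point at 20.
Points: 6, 11, 15, 20 (4 total).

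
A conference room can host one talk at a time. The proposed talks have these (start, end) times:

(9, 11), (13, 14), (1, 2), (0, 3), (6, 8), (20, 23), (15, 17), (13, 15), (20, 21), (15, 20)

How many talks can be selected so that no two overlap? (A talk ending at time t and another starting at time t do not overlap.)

6

By end time: (1,2), (0,3), (6,8), (9,11), (13,14), (13,15), (15,17), (15,20), (20,21), (20,23).
Pick (1,2); next start ≥ 2 → (6,8); next start ≥ 8 → (9,11); next start ≥ 11 → (13,14); next start ≥ 14 → (15,17); next start ≥ 17 → (20,21).
Selected 6 talks.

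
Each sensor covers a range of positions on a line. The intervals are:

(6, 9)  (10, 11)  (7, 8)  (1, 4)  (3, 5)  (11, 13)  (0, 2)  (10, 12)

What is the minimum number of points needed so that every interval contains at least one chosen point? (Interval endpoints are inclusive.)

4

Sorted: [0,2] [1,4] [3,5] [7,8] [6,9] [10,11] [10,12] [11,13]
{[0,2],[1,4]} hit by 2; {[3,5]} hit by 5; {[7,8],[6,9]} hit by 8; {[10,11],[10,12],[11,13]} hit by 11.
Points: 2, 5, 8, 11 (4 total).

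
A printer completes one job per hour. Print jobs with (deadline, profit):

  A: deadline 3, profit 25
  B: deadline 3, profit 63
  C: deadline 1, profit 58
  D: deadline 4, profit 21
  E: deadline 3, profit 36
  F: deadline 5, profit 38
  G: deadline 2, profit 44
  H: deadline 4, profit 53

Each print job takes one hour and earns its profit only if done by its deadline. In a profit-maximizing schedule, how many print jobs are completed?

5

Take jobs in profit order; each goes to the latest open slot no later than its deadline.
Profit order: B=63 C=58 H=53 G=44 F=38 E=36 A=25 D=21
Assign: B→slot 3, C→slot 1, H→slot 4, G→slot 2, F→slot 5, E skipped, A skipped, D skipped.
Slots: [1:C] [2:G] [3:B] [4:H] [5:F]
5 of 8 scheduled.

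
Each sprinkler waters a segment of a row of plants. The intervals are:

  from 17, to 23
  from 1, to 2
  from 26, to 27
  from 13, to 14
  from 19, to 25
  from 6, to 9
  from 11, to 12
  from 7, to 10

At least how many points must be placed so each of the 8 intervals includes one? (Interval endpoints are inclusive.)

6

By right end: [1,2]  [6,9]  [7,10]  [11,12]  [13,14]  [17,23]  [19,25]  [26,27]
[1,2] uncovered → point at 2; [6,9] uncovered → point at 9; [11,12] uncovered → point at 12; [13,14] uncovered → point at 14; [17,23] uncovered → point at 23; [26,27] uncovered → point at 27.
Points: 2, 9, 12, 14, 23, 27 (6 total).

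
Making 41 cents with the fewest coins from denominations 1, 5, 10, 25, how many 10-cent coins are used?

1

41 = 1×25 + 1×10 + 1×5 + 1×1
Count of 10: 1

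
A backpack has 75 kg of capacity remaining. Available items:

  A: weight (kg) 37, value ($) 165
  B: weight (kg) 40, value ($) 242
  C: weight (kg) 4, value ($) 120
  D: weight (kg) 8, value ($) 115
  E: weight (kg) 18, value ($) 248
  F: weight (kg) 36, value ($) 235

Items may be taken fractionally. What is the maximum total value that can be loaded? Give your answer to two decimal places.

772.45

Sort by value per unit weight and fill in that order.
Order: C (120/4=30.00) > D (115/8=14.38) > E (248/18=13.78) > F (235/36=6.53) > B (242/40=6.05) > A (165/37=4.46)
Fill: take C (4 @ 120) → take D (8 @ 115) → take E (18 @ 248) → take F (36 @ 235) → take 9/40 of B → 54.45; 75/75 used.
Total value = 772.45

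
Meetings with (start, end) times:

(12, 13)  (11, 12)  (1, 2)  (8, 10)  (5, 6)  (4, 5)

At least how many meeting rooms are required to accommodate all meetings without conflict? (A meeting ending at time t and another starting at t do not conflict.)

1

Events (time:±→running): 1:+→1 … peak 1.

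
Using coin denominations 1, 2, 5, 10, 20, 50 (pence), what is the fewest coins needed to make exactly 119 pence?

6

Greedy: take as many of the largest coin as possible, then repeat with the remainder.
119 = 2×50 + 1×10 + 1×5 + 2×2
Total coins = 2 + 1 + 1 + 2 = 6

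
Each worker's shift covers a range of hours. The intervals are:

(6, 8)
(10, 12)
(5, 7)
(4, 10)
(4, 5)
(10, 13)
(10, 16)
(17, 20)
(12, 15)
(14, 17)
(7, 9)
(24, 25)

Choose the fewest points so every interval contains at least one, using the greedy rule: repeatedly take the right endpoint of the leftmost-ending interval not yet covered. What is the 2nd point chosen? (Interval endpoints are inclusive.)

Process intervals by earliest right end; each time one isn't hit yet, stab at its right endpoint.
Sorted: [4,5] [5,7] [6,8] [7,9] [4,10] [10,12] [10,13] [12,15] [10,16] [14,17] [17,20] [24,25]
{[4,5],[5,7]} hit by 5; {[6,8],[7,9],[4,10]} hit by 8; {[10,12],[10,13],[12,15],[10,16]} hit by 12; {[14,17],[17,20]} hit by 17; {[24,25]} hit by 25.
Points: 5, 8, 12, 17, 25 (5 total).

8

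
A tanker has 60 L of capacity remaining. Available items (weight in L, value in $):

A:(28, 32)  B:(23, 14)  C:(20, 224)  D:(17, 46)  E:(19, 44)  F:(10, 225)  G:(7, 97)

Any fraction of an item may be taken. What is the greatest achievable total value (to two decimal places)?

605.89

Sort by value per unit weight and fill in that order.
Ratios (sorted): F 22.50, G 13.86, C 11.20, D 2.71, E 2.32, A 1.14, B 0.61
take F (10 @ 225); take G (7 @ 97); take C (20 @ 224); take D (17 @ 46); take 6/19 of E → 13.89. Capacity used 60/60.
Total value = 605.89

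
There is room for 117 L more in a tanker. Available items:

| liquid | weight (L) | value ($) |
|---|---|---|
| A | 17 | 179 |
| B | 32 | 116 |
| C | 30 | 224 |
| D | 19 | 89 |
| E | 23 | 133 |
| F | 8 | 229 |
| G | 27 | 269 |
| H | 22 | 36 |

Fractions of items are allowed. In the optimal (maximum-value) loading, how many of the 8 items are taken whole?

Order: F (229/8=28.62) > A (179/17=10.53) > G (269/27=9.96) > C (224/30=7.47) > E (133/23=5.78) > D (89/19=4.68) > B (116/32=3.62) > H (36/22=1.64)
Fill: take F (8 @ 229) → take A (17 @ 179) → take G (27 @ 269) → take C (30 @ 224) → take E (23 @ 133) → take 12/19 of D → 56.21; 117/117 used.
5 item(s) taken whole; one partial (take 12/19 of D).

5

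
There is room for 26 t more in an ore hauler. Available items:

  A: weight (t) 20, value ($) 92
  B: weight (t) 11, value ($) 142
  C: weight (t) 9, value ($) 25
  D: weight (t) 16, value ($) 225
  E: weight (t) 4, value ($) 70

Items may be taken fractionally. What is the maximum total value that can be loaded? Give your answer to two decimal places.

372.45

Greedy by value/weight ratio, highest first.
Ratios (sorted): E 17.50, D 14.06, B 12.91, A 4.60, C 2.78
take E (4 @ 70); take D (16 @ 225); take 6/11 of B → 77.45. Capacity used 26/26.
Total value = 372.45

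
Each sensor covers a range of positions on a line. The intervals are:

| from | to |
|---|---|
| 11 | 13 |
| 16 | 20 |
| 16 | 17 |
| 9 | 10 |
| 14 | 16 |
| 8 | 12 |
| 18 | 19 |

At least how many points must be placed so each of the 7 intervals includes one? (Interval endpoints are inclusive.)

4

Process intervals by earliest right end; each time one isn't hit yet, stab at its right endpoint.
By right end: [9,10]  [8,12]  [11,13]  [14,16]  [16,17]  [18,19]  [16,20]
[9,10] uncovered → point at 10; [11,13] uncovered → point at 13; [14,16] uncovered → point at 16; [18,19] uncovered → point at 19.
Points: 10, 13, 16, 19 (4 total).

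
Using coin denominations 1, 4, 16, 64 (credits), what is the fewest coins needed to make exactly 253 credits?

10

Use the largest denomination that fits, subtract, and repeat.
253 = 3×64 + 3×16 + 3×4 + 1×1
Total coins = 3 + 3 + 3 + 1 = 10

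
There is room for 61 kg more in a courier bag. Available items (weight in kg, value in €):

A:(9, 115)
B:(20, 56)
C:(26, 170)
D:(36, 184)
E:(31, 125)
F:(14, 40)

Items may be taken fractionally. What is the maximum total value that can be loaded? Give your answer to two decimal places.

417.89

Greedy by value/weight ratio, highest first.
Order: A (115/9=12.78) > C (170/26=6.54) > D (184/36=5.11) > E (125/31=4.03) > F (40/14=2.86) > B (56/20=2.80)
Fill: take A (9 @ 115) → take C (26 @ 170) → take 26/36 of D → 132.89; 61/61 used.
Total value = 417.89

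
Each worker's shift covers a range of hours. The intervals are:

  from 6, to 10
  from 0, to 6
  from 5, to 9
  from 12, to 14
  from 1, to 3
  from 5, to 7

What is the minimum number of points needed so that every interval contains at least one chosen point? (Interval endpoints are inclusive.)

3

By right end: [1,3]  [0,6]  [5,7]  [5,9]  [6,10]  [12,14]
[1,3] uncovered → point at 3; [5,7] uncovered → point at 7; [12,14] uncovered → point at 14.
Points: 3, 7, 14 (3 total).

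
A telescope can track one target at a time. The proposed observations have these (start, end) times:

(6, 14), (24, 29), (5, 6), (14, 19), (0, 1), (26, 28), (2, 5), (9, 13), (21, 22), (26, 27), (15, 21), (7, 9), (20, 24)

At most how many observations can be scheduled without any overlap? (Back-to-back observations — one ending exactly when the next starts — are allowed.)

Greedy by earliest finish: after sorting by end time, pick each interval compatible with the last pick.
By end time: (0,1), (2,5), (5,6), (7,9), (9,13), (6,14), (14,19), (15,21), (21,22), (20,24), (26,27), (26,28), (24,29).
Pick (0,1); next start ≥ 1 → (2,5); next start ≥ 5 → (5,6); next start ≥ 6 → (7,9); next start ≥ 9 → (9,13); next start ≥ 13 → (14,19); next start ≥ 19 → (21,22); next start ≥ 22 → (26,27).
Selected 8 observations.

8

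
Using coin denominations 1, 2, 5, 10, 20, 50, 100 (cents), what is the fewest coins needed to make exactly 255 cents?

4

Use the largest denomination that fits, subtract, and repeat.
255 = 2×100 + 1×50 + 1×5
Total coins = 2 + 1 + 1 = 4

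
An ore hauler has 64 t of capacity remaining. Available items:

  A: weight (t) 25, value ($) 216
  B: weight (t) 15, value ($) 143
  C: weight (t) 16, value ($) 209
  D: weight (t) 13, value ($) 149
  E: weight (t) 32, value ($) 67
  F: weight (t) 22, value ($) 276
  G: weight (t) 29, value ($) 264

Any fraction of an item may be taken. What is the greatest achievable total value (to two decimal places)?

Greedy by value/weight ratio, highest first.
Order: C (209/16=13.06) > F (276/22=12.55) > D (149/13=11.46) > B (143/15=9.53) > G (264/29=9.10) > A (216/25=8.64) > E (67/32=2.09)
Fill: take C (16 @ 209) → take F (22 @ 276) → take D (13 @ 149) → take 13/15 of B → 123.93; 64/64 used.
Total value = 757.93

757.93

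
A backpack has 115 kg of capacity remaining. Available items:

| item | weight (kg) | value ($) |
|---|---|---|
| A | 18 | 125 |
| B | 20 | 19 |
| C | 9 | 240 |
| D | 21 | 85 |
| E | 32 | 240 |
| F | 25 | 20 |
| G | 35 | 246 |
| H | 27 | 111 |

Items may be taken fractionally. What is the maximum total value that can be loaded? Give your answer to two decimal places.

937.33

Sort by value per unit weight and fill in that order.
Ratios (sorted): C 26.67, E 7.50, G 7.03, A 6.94, H 4.11, D 4.05, B 0.95, F 0.80
take C (9 @ 240); take E (32 @ 240); take G (35 @ 246); take A (18 @ 125); take 21/27 of H → 86.33. Capacity used 115/115.
Total value = 937.33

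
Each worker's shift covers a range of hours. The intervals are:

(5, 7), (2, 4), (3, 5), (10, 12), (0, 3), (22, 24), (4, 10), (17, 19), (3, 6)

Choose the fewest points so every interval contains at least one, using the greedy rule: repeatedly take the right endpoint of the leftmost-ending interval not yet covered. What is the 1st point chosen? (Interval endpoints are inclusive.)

3

Process intervals by earliest right end; each time one isn't hit yet, stab at its right endpoint.
By right end: [0,3]  [2,4]  [3,5]  [3,6]  [5,7]  [4,10]  [10,12]  [17,19]  [22,24]
[0,3] uncovered → point at 3; [5,7] uncovered → point at 7; [10,12] uncovered → point at 12; [17,19] uncovered → point at 19; [22,24] uncovered → point at 24.
Points: 3, 7, 12, 19, 24 (5 total).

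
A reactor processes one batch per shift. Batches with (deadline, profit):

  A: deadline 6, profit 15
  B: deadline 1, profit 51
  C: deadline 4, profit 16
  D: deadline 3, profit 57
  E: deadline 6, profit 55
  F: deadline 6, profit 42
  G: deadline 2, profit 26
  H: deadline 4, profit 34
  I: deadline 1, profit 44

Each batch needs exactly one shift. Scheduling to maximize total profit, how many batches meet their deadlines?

Sort by profit descending; place each in the latest free slot ≤ its deadline.
By profit: D(d3,57), E(d6,55), B(d1,51), I(d1,44), F(d6,42), H(d4,34), G(d2,26), C(d4,16), A(d6,15)
D→slot 3; E→slot 6; B→slot 1; I skipped; F→slot 5; H→slot 4; G→slot 2; C skipped; A skipped.
6 of 9 scheduled.

6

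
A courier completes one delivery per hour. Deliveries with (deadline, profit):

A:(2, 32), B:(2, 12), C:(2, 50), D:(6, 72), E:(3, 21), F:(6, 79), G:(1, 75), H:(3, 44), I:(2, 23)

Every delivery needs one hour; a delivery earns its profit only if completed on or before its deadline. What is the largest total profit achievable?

By profit: F(d6,79), G(d1,75), D(d6,72), C(d2,50), H(d3,44), A(d2,32), I(d2,23), E(d3,21), B(d2,12)
F→slot 6; G→slot 1; D→slot 5; C→slot 2; H→slot 3; A skipped; I skipped; E skipped; B skipped.
Profit = 75 + 50 + 44 + 72 + 79 = 320

320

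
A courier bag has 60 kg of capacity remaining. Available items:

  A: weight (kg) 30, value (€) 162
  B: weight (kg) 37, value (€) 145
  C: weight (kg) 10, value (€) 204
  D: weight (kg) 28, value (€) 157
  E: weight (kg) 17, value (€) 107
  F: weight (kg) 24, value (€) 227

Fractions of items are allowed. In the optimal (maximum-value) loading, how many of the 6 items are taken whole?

3

Greedy by value/weight ratio, highest first.
Ratios (sorted): C 20.40, F 9.46, E 6.29, D 5.61, A 5.40, B 3.92
take C (10 @ 204); take F (24 @ 227); take E (17 @ 107); take 9/28 of D → 50.46. Capacity used 60/60.
3 item(s) taken whole; one partial (take 9/28 of D).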